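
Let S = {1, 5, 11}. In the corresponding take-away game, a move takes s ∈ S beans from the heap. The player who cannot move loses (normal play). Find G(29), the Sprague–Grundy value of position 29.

n :  0  1  2  3  4  5  6  7  8  9 10 11 12 13 14 15 16 17 18 19 20 21 22 23 24 25 26 27 28 29
G :  0  1  0  1  0  1  0  1  0  1  0  1  0  1  0  1  0  1  0  1  0  1  0  1  0  1  0  1  0  1

1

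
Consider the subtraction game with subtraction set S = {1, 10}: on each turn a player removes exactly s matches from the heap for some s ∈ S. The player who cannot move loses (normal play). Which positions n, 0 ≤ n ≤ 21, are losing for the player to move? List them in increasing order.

0, 2, 4, 6, 8, 11, 13, 15, 17, 19

n :  0  1  2  3  4  5  6  7  8  9 10 11 12 13 14 15 16 17 18 19 20 21
G :  0  1  0  1  0  1  0  1  0  1  2  0  1  0  1  0  1  0  1  0  1  2
P-positions are exactly the n with G(n) = 0.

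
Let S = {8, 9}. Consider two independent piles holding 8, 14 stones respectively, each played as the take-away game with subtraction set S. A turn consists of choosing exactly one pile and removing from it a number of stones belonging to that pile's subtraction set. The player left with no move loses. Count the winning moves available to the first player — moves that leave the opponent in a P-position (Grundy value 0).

All piles use S = {8, 9}:
G(0) = 0
G(1) = mex{} = 0
G(2) = mex{} = 0
G(3) = mex{} = 0
G(4) = mex{} = 0
G(5) = mex{} = 0
G(6) = mex{} = 0
G(7) = mex{} = 0
G(8) = mex{0} = 1
G(9) = mex{0,0} = 1
G(10) = mex{0,0} = 1
G(11) = mex{0,0} = 1
G(12) = mex{0,0} = 1
G(13) = mex{0,0} = 1
G(14) = mex{0,0} = 1
Pile A: G(8) = 1.
Pile B: G(14) = 1.
Combined Grundy value = 1 ⊕ 1 = 0.
A winning move leaves total XOR = 0, i.e. changes one component's Grundy value g to g ⊕ X where X is the current total.
Pile A: target g' = 1⊕0 = 1, but every legal move changes the Grundy value (mex property), so 0 moves.
Pile B: target g' = 1⊕0 = 1, but every legal move changes the Grundy value (mex property), so 0 moves.

0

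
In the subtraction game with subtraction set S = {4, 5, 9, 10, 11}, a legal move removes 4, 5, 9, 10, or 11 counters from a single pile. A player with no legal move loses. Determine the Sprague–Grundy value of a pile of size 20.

G(0) = 0
G(1) = mex{} = 0
G(2) = mex{} = 0
G(3) = mex{} = 0
G(4) = mex{0} = 1
G(5) = mex{0,0} = 1
G(6) = mex{0,0} = 1
G(7) = mex{0,0} = 1
G(8) = mex{1,0} = 2
G(9) = mex{1,1,0} = 2
G(10) = mex{1,1,0,0} = 2
G(11) = mex{1,1,0,0,0} = 2
G(12) = mex{2,1,0,0,0} = 3
G(13) = mex{2,2,1,0,0} = 3
G(14) = mex{2,2,1,1,0} = 3
G(15) = mex{2,2,1,1,1} = 0
G(16) = mex{3,2,1,1,1} = 0
G(17) = mex{3,3,2,1,1} = 0
G(18) = mex{3,3,2,2,1} = 0
G(19) = mex{0,3,2,2,2} = 1
G(20) = mex{0,0,2,2,2} = 1

1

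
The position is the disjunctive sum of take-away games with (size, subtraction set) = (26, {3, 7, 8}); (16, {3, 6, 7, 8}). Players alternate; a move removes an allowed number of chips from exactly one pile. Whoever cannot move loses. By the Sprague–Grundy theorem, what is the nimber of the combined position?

1

Pile A, S = {3, 7, 8}:
G(0) = 0
G(1) = mex{} = 0
G(2) = mex{} = 0
G(3) = mex{0} = 1
G(4) = mex{0} = 1
G(5) = mex{0} = 1
G(6) = mex{1} = 0
G(7) = mex{1,0} = 2
G(8) = mex{1,0,0} = 2
G(9) = mex{0,0,0} = 1
G(10) = mex{2,1,0} = 3
G(11) = mex{2,1,1} = 0
G(12) = mex{1,1,1} = 0
G(13) = mex{3,0,1} = 2
G(14) = mex{0,2,0} = 1
G(15) = mex{0,2,2} = 1
G(16) = mex{2,1,2} = 0
G(17) = mex{1,3,1} = 0
G(18) = mex{1,0,3} = 2
G(19) = mex{0,0,0} = 1
G(20) = mex{0,2,0} = 1
G(21) = mex{2,1,2} = 0
G(22) = mex{1,1,1} = 0
G(23) = mex{1,0,1} = 2
G(24) = mex{0,0,0} = 1
G(25) = mex{0,2,0} = 1
G(26) = mex{2,1,2} = 0
G_A(26) = 0.
Pile B, S = {3, 6, 7, 8}:
G(0) = 0
G(1) = mex{} = 0
G(2) = mex{} = 0
G(3) = mex{0} = 1
G(4) = mex{0} = 1
G(5) = mex{0} = 1
G(6) = mex{1,0} = 2
G(7) = mex{1,0,0} = 2
G(8) = mex{1,0,0,0} = 2
G(9) = mex{2,1,0,0} = 3
G(10) = mex{2,1,1,0} = 3
G(11) = mex{2,1,1,1} = 0
G(12) = mex{3,2,1,1} = 0
G(13) = mex{3,2,2,1} = 0
G(14) = mex{0,2,2,2} = 1
G(15) = mex{0,3,2,2} = 1
G(16) = mex{0,3,3,2} = 1
G_B(16) = 1.
Combined Grundy value = 0 ⊕ 1 = 1.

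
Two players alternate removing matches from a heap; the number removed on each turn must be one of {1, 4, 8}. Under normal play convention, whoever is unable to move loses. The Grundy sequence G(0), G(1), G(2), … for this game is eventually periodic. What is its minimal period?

n :  0  1  2  3  4  5  6  7  8  9 10 11 12 13 14 15 16 17 18 19 20 21 22 23 24 25
G :  0  1  0  1  2  0  1  0  1  2  3  2  0  1  0  1  2  0  1  0  1  2  3  2  0  1
G(n+12) = G(n) holds for n = 0,…,7 (a full window of length max(S) = 8), so the sequence is purely periodic with period 12.

12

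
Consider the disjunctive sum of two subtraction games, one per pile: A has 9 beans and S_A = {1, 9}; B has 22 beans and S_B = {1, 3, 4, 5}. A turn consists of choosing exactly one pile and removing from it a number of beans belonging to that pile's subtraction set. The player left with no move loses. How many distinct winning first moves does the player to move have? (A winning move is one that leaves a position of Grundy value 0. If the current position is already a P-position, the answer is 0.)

Pile A, S = {1, 9}:
n : 0 1 2 3 4 5 6 7 8 9
G : 0 1 0 1 0 1 0 1 0 1
G_A(9) = 1.
Pile B, S = {1, 3, 4, 5}:
n :  0  1  2  3  4  5  6  7  8  9 10 11 12 13 14 15 16 17 18 19 20 21 22
G :  0  1  0  1  2  3  2  3  0  1  0  1  2  3  2  3  0  1  0  1  2  3  2
G_B(22) = 2.
Combined Grundy value = 1 ⊕ 2 = 3.
A winning move leaves total XOR = 0, i.e. changes one component's Grundy value g to g ⊕ X where X is the current total.
Pile A: need g' = 1⊕3 = 2. Options: 9−1→G=0, 9−9→G=0. Hits: 0.
Pile B: need g' = 2⊕3 = 1. Options: 22−1→G=3, 22−3→G=1, 22−4→G=0, 22−5→G=1. Hits: 2.

2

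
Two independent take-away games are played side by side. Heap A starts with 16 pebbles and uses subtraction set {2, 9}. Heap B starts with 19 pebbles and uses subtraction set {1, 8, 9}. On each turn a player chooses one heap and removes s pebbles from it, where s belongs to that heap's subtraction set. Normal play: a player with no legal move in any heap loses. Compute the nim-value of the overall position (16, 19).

Heap A, S = {2, 9}:
n :  0  1  2  3  4  5  6  7  8  9 10 11 12 13 14 15 16
G :  0  0  1  1  0  0  1  1  0  2  1  0  0  1  1  0  0
G_A(16) = 0.
Heap B, S = {1, 8, 9}:
n :  0  1  2  3  4  5  6  7  8  9 10 11 12 13 14 15 16 17 18 19
G :  0  1  0  1  0  1  0  1  2  3  2  3  2  3  2  3  0  1  0  1
G_B(19) = 1.
Combined Grundy value = 0 ⊕ 1 = 1.

1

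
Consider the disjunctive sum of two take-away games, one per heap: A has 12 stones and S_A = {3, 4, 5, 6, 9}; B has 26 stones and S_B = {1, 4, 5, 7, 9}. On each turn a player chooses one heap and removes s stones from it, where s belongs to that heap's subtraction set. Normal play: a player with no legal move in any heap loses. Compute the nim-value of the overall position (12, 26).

Heap A, S = {3, 4, 5, 6, 9}:
n :  0  1  2  3  4  5  6  7  8  9 10 11 12
G :  0  0  0  1  1  1  2  2  2  3  3  3  0
G_A(12) = 0.
Heap B, S = {1, 4, 5, 7, 9}:
G(0) = 0
G(1) = mex{0} = 1
G(2) = mex{1} = 0
G(3) = mex{0} = 1
G(4) = mex{1,0} = 2
G(5) = mex{2,1,0} = 3
G(6) = mex{3,0,1} = 2
G(7) = mex{2,1,0,0} = 3
G(8) = mex{3,2,1,1} = 0
G(9) = mex{0,3,2,0,0} = 1
G(10) = mex{1,2,3,1,1} = 0
G(11) = mex{0,3,2,2,0} = 1
G(12) = mex{1,0,3,3,1} = 2
G(13) = mex{2,1,0,2,2} = 3
G(14) = mex{3,0,1,3,3} = 2
G(15) = mex{2,1,0,0,2} = 3
G(16) = mex{3,2,1,1,3} = 0
G(17) = mex{0,3,2,0,0} = 1
G(18) = mex{1,2,3,1,1} = 0
G(19) = mex{0,3,2,2,0} = 1
G(20) = mex{1,0,3,3,1} = 2
G(21) = mex{2,1,0,2,2} = 3
G(22) = mex{3,0,1,3,3} = 2
G(23) = mex{2,1,0,0,2} = 3
G(24) = mex{3,2,1,1,3} = 0
G(25) = mex{0,3,2,0,0} = 1
G(26) = mex{1,2,3,1,1} = 0
G_B(26) = 0.
Combined Grundy value = 0 ⊕ 0 = 0.

0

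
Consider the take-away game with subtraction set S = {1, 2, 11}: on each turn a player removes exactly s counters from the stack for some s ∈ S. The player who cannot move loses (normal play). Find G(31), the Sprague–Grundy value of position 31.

1

n :  0  1  2  3  4  5  6  7  8  9 10 11 12 13 14 15 16 17 18 19 20 21 22 23 24 25 26 27 28 29 30 31
G :  0  1  2  0  1  2  0  1  2  0  1  2  0  1  2  0  1  2  0  1  2  0  1  2  0  1  2  0  1  2  0  1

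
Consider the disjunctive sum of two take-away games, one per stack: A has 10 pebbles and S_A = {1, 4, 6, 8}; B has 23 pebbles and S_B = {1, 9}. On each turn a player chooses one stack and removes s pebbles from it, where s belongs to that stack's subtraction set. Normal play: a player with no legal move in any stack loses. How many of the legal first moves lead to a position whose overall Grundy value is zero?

Stack A, S = {1, 4, 6, 8}:
G(0) = 0
G(1) = mex{0} = 1
G(2) = mex{1} = 0
G(3) = mex{0} = 1
G(4) = mex{1,0} = 2
G(5) = mex{2,1} = 0
G(6) = mex{0,0,0} = 1
G(7) = mex{1,1,1} = 0
G(8) = mex{0,2,0,0} = 1
G(9) = mex{1,0,1,1} = 2
G(10) = mex{2,1,2,0} = 3
G_A(10) = 3.
Stack B, S = {1, 9}:
n :  0  1  2  3  4  5  6  7  8  9 10 11 12 13 14 15 16 17 18 19 20 21 22 23
G :  0  1  0  1  0  1  0  1  0  1  0  1  0  1  0  1  0  1  0  1  0  1  0  1
G_B(23) = 1.
Combined Grundy value = 3 ⊕ 1 = 2.
A winning move leaves total XOR = 0, i.e. changes one component's Grundy value g to g ⊕ X where X is the current total.
Stack A: need g' = 3⊕2 = 1. Options: 10−1→G=2, 10−4→G=1, 10−6→G=2, 10−8→G=0. Hits: 1.
Stack B: need g' = 1⊕2 = 3. Options: 23−1→G=0, 23−9→G=0. Hits: 0.

1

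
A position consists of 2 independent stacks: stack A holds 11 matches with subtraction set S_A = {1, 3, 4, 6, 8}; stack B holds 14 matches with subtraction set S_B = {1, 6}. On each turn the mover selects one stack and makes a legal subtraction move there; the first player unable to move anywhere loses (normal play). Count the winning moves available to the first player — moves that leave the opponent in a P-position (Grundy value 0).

2

Stack A, S = {1, 3, 4, 6, 8}:
G(0) = 0
G(1) = mex{0} = 1
G(2) = mex{1} = 0
G(3) = mex{0,0} = 1
G(4) = mex{1,1,0} = 2
G(5) = mex{2,0,1} = 3
G(6) = mex{3,1,0,0} = 2
G(7) = mex{2,2,1,1} = 0
G(8) = mex{0,3,2,0,0} = 1
G(9) = mex{1,2,3,1,1} = 0
G(10) = mex{0,0,2,2,0} = 1
G(11) = mex{1,1,0,3,1} = 2
G_A(11) = 2.
Stack B, S = {1, 6}:
G(0) = 0
G(1) = mex{0} = 1
G(2) = mex{1} = 0
G(3) = mex{0} = 1
G(4) = mex{1} = 0
G(5) = mex{0} = 1
G(6) = mex{1,0} = 2
G(7) = mex{2,1} = 0
G(8) = mex{0,0} = 1
G(9) = mex{1,1} = 0
G(10) = mex{0,0} = 1
G(11) = mex{1,1} = 0
G(12) = mex{0,2} = 1
G(13) = mex{1,0} = 2
G(14) = mex{2,1} = 0
G_B(14) = 0.
Combined Grundy value = 2 ⊕ 0 = 2.
A winning move leaves total XOR = 0, i.e. changes one component's Grundy value g to g ⊕ X where X is the current total.
Stack A: need g' = 2⊕2 = 0. Options: 11−1→G=1, 11−3→G=1, 11−4→G=0, 11−6→G=3, 11−8→G=1. Hits: 1.
Stack B: need g' = 0⊕2 = 2. Options: 14−1→G=2, 14−6→G=1. Hits: 1.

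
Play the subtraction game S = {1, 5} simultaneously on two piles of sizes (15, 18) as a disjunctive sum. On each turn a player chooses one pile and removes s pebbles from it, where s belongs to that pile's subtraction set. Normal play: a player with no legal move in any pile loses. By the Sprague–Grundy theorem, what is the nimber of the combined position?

1

All piles use S = {1, 5}:
G(0) = 0
G(1) = mex{0} = 1
G(2) = mex{1} = 0
G(3) = mex{0} = 1
G(4) = mex{1} = 0
G(5) = mex{0,0} = 1
G(6) = mex{1,1} = 0
G(7) = mex{0,0} = 1
G(8) = mex{1,1} = 0
G(9) = mex{0,0} = 1
G(10) = mex{1,1} = 0
G(11) = mex{0,0} = 1
G(12) = mex{1,1} = 0
G(13) = mex{0,0} = 1
G(14) = mex{1,1} = 0
G(15) = mex{0,0} = 1
G(16) = mex{1,1} = 0
G(17) = mex{0,0} = 1
G(18) = mex{1,1} = 0
Pile A: G(15) = 1.
Pile B: G(18) = 0.
Combined Grundy value = 1 ⊕ 0 = 1.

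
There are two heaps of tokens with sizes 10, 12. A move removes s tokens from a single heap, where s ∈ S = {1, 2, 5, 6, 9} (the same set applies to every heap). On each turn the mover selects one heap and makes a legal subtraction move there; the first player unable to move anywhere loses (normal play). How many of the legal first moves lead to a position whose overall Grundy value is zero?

All heaps use S = {1, 2, 5, 6, 9}:
n :  0  1  2  3  4  5  6  7  8  9 10 11 12
G :  0  1  2  0  1  2  3  0  1  2  0  1  2
Heap A: G(10) = 0.
Heap B: G(12) = 2.
Combined Grundy value = 0 ⊕ 2 = 2.
A winning move leaves total XOR = 0, i.e. changes one component's Grundy value g to g ⊕ X where X is the current total.
Heap A: need g' = 0⊕2 = 2. Options: 10−1→G=2, 10−2→G=1, 10−5→G=2, 10−6→G=1, 10−9→G=1. Hits: 2.
Heap B: need g' = 2⊕2 = 0. Options: 12−1→G=1, 12−2→G=0, 12−5→G=0, 12−6→G=3, 12−9→G=0. Hits: 3.

5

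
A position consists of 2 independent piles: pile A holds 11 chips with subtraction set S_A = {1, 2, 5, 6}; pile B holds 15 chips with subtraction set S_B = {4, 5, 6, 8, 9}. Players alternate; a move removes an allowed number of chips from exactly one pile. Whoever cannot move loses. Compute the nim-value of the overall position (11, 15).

Pile A, S = {1, 2, 5, 6}:
G(0) = 0
G(1) = mex{0} = 1
G(2) = mex{1,0} = 2
G(3) = mex{2,1} = 0
G(4) = mex{0,2} = 1
G(5) = mex{1,0,0} = 2
G(6) = mex{2,1,1,0} = 3
G(7) = mex{3,2,2,1} = 0
G(8) = mex{0,3,0,2} = 1
G(9) = mex{1,0,1,0} = 2
G(10) = mex{2,1,2,1} = 0
G(11) = mex{0,2,3,2} = 1
G_A(11) = 1.
Pile B, S = {4, 5, 6, 8, 9}:
n :  0  1  2  3  4  5  6  7  8  9 10 11 12 13 14 15
G :  0  0  0  0  1  1  1  1  2  2  2  2  3  0  0  0
G_B(15) = 0.
Combined Grundy value = 1 ⊕ 0 = 1.

1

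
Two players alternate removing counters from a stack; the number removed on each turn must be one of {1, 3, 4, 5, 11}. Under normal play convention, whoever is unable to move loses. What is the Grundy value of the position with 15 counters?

3

G(0) = 0
G(1) = mex{0} = 1
G(2) = mex{1} = 0
G(3) = mex{0,0} = 1
G(4) = mex{1,1,0} = 2
G(5) = mex{2,0,1,0} = 3
G(6) = mex{3,1,0,1} = 2
G(7) = mex{2,2,1,0} = 3
G(8) = mex{3,3,2,1} = 0
G(9) = mex{0,2,3,2} = 1
G(10) = mex{1,3,2,3} = 0
G(11) = mex{0,0,3,2,0} = 1
G(12) = mex{1,1,0,3,1} = 2
G(13) = mex{2,0,1,0,0} = 3
G(14) = mex{3,1,0,1,1} = 2
G(15) = mex{2,2,1,0,2} = 3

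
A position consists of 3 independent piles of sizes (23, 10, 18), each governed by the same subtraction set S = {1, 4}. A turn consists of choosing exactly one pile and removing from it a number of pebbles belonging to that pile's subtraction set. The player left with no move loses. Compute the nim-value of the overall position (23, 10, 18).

0

All piles use S = {1, 4}:
G(0) = 0
G(1) = mex{0} = 1
G(2) = mex{1} = 0
G(3) = mex{0} = 1
G(4) = mex{1,0} = 2
G(5) = mex{2,1} = 0
G(6) = mex{0,0} = 1
G(7) = mex{1,1} = 0
G(8) = mex{0,2} = 1
G(9) = mex{1,0} = 2
G(10) = mex{2,1} = 0
G(11) = mex{0,0} = 1
G(12) = mex{1,1} = 0
G(13) = mex{0,2} = 1
G(14) = mex{1,0} = 2
G(15) = mex{2,1} = 0
G(16) = mex{0,0} = 1
G(17) = mex{1,1} = 0
G(18) = mex{0,2} = 1
G(19) = mex{1,0} = 2
G(20) = mex{2,1} = 0
G(21) = mex{0,0} = 1
G(22) = mex{1,1} = 0
G(23) = mex{0,2} = 1
Pile A: G(23) = 1.
Pile B: G(10) = 0.
Pile C: G(18) = 1.
Combined Grundy value = 1 ⊕ 0 ⊕ 1 = 0.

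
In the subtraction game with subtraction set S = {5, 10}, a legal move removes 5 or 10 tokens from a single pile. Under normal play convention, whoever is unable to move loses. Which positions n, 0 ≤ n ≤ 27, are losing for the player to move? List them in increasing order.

0, 1, 2, 3, 4, 15, 16, 17, 18, 19

n :  0  1  2  3  4  5  6  7  8  9 10 11 12 13 14 15 16 17 18 19 20 21 22 23 24 25 26 27
G :  0  0  0  0  0  1  1  1  1  1  2  2  2  2  2  0  0  0  0  0  1  1  1  1  1  2  2  2
P-positions are exactly the n with G(n) = 0.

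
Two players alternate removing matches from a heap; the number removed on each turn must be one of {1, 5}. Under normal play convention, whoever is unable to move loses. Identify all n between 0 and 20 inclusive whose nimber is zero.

0, 2, 4, 6, 8, 10, 12, 14, 16, 18, 20

n :  0  1  2  3  4  5  6  7  8  9 10 11 12 13 14 15 16 17 18 19 20
G :  0  1  0  1  0  1  0  1  0  1  0  1  0  1  0  1  0  1  0  1  0
P-positions are exactly the n with G(n) = 0.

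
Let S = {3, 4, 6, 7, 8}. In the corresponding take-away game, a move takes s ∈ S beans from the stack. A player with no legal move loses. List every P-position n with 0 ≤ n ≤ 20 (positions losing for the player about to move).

n :  0  1  2  3  4  5  6  7  8  9 10 11 12 13 14 15 16 17 18 19 20
G :  0  0  0  1  1  1  2  2  2  3  3  0  0  0  1  1  1  2  2  2  3
P-positions are exactly the n with G(n) = 0.

0, 1, 2, 11, 12, 13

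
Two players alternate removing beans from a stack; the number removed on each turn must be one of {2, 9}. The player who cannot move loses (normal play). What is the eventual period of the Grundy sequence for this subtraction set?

n :  0  1  2  3  4  5  6  7  8  9 10 11 12 13 14 15 16 17 18 19 20 21 22 23
G :  0  0  1  1  0  0  1  1  0  2  1  0  0  1  1  0  0  1  1  0  2  1  0  0
G(n+11) = G(n) holds for n = 0,…,8 (a full window of length max(S) = 9), so the sequence is purely periodic with period 11.

11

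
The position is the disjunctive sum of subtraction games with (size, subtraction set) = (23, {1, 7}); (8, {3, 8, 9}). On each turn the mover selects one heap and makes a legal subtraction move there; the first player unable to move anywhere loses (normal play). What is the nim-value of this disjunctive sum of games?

3

Heap A, S = {1, 7}:
G(0) = 0
G(1) = mex{0} = 1
G(2) = mex{1} = 0
G(3) = mex{0} = 1
G(4) = mex{1} = 0
G(5) = mex{0} = 1
G(6) = mex{1} = 0
G(7) = mex{0,0} = 1
G(8) = mex{1,1} = 0
G(9) = mex{0,0} = 1
G(10) = mex{1,1} = 0
G(11) = mex{0,0} = 1
G(12) = mex{1,1} = 0
G(13) = mex{0,0} = 1
G(14) = mex{1,1} = 0
G(15) = mex{0,0} = 1
G(16) = mex{1,1} = 0
G(17) = mex{0,0} = 1
G(18) = mex{1,1} = 0
G(19) = mex{0,0} = 1
G(20) = mex{1,1} = 0
G(21) = mex{0,0} = 1
G(22) = mex{1,1} = 0
G(23) = mex{0,0} = 1
G_A(23) = 1.
Heap B, S = {3, 8, 9}:
G(0) = 0
G(1) = mex{} = 0
G(2) = mex{} = 0
G(3) = mex{0} = 1
G(4) = mex{0} = 1
G(5) = mex{0} = 1
G(6) = mex{1} = 0
G(7) = mex{1} = 0
G(8) = mex{1,0} = 2
G_B(8) = 2.
Combined Grundy value = 1 ⊕ 2 = 3.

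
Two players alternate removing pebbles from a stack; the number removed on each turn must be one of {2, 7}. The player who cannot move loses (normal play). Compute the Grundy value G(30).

1

n :  0  1  2  3  4  5  6  7  8  9 10 11 12 13 14 15 16 17 18 19 20 21 22 23 24 25 26 27 28 29 30
G :  0  0  1  1  0  0  1  1  2  0  0  1  1  0  0  1  1  2  0  0  1  1  0  0  1  1  2  0  0  1  1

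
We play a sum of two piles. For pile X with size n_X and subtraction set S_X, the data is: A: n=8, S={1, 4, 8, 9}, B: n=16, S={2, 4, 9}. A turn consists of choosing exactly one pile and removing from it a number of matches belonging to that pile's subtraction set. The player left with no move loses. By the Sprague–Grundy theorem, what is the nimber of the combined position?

3

Pile A, S = {1, 4, 8, 9}:
n : 0 1 2 3 4 5 6 7 8
G : 0 1 0 1 2 0 1 0 1
G_A(8) = 1.
Pile B, S = {2, 4, 9}:
G(0) = 0
G(1) = mex{} = 0
G(2) = mex{0} = 1
G(3) = mex{0} = 1
G(4) = mex{1,0} = 2
G(5) = mex{1,0} = 2
G(6) = mex{2,1} = 0
G(7) = mex{2,1} = 0
G(8) = mex{0,2} = 1
G(9) = mex{0,2,0} = 1
G(10) = mex{1,0,0} = 2
G(11) = mex{1,0,1} = 2
G(12) = mex{2,1,1} = 0
G(13) = mex{2,1,2} = 0
G(14) = mex{0,2,2} = 1
G(15) = mex{0,2,0} = 1
G(16) = mex{1,0,0} = 2
G_B(16) = 2.
Combined Grundy value = 1 ⊕ 2 = 3.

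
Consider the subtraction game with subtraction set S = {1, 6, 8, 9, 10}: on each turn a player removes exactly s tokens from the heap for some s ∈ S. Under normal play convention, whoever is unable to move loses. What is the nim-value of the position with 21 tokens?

1

n :  0  1  2  3  4  5  6  7  8  9 10 11 12 13 14 15 16 17 18 19 20 21
G :  0  1  0  1  0  1  2  0  1  2  3  2  3  2  3  4  5  3  0  1  0  1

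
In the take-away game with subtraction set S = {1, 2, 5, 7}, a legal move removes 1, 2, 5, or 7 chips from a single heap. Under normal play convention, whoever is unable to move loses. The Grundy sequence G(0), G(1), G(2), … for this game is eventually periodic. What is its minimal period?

3

n :  0  1  2  3  4  5  6  7  8  9 10 11 12 13 14
G :  0  1  2  0  1  2  0  1  2  0  1  2  0  1  2
G(n+3) = G(n) holds for n = 0,…,6 (a full window of length max(S) = 7), so the sequence is purely periodic with period 3.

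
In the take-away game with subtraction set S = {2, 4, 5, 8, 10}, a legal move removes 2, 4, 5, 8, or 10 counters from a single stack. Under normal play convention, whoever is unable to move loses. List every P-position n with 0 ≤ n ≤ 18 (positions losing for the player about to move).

0, 1, 7, 13, 14

n :  0  1  2  3  4  5  6  7  8  9 10 11 12 13 14 15 16 17 18
G :  0  0  1  1  2  2  3  0  4  1  5  2  3  0  0  1  1  2  2
P-positions are exactly the n with G(n) = 0.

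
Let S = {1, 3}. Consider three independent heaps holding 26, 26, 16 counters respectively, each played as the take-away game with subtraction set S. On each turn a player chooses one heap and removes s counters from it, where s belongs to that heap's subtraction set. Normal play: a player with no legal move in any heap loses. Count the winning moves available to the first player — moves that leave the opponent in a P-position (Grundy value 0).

All heaps use S = {1, 3}:
n :  0  1  2  3  4  5  6  7  8  9 10 11 12 13 14 15 16 17 18 19 20 21 22 23 24 25 26
G :  0  1  0  1  0  1  0  1  0  1  0  1  0  1  0  1  0  1  0  1  0  1  0  1  0  1  0
Heap A: G(26) = 0.
Heap B: G(26) = 0.
Heap C: G(16) = 0.
Combined Grundy value = 0 ⊕ 0 ⊕ 0 = 0.
A winning move leaves total XOR = 0, i.e. changes one component's Grundy value g to g ⊕ X where X is the current total.
Heap A: target g' = 0⊕0 = 0, but every legal move changes the Grundy value (mex property), so 0 moves.
Heap B: target g' = 0⊕0 = 0, but every legal move changes the Grundy value (mex property), so 0 moves.
Heap C: target g' = 0⊕0 = 0, but every legal move changes the Grundy value (mex property), so 0 moves.

0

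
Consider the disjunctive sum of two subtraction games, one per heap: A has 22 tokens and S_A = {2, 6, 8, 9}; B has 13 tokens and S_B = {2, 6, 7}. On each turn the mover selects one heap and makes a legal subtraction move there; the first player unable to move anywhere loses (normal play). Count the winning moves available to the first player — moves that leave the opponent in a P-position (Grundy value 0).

Heap A, S = {2, 6, 8, 9}:
n :  0  1  2  3  4  5  6  7  8  9 10 11 12 13 14 15 16 17 18 19 20 21 22
G :  0  0  1  1  0  0  1  1  2  2  3  3  2  2  3  0  0  1  1  0  0  1  1
G_A(22) = 1.
Heap B, S = {2, 6, 7}:
G(0) = 0
G(1) = mex{} = 0
G(2) = mex{0} = 1
G(3) = mex{0} = 1
G(4) = mex{1} = 0
G(5) = mex{1} = 0
G(6) = mex{0,0} = 1
G(7) = mex{0,0,0} = 1
G(8) = mex{1,1,0} = 2
G(9) = mex{1,1,1} = 0
G(10) = mex{2,0,1} = 3
G(11) = mex{0,0,0} = 1
G(12) = mex{3,1,0} = 2
G(13) = mex{1,1,1} = 0
G_B(13) = 0.
Combined Grundy value = 1 ⊕ 0 = 1.
A winning move leaves total XOR = 0, i.e. changes one component's Grundy value g to g ⊕ X where X is the current total.
Heap A: need g' = 1⊕1 = 0. Options: 22−2→G=0, 22−6→G=0, 22−8→G=3, 22−9→G=2. Hits: 2.
Heap B: need g' = 0⊕1 = 1. Options: 13−2→G=1, 13−6→G=1, 13−7→G=1. Hits: 3.

5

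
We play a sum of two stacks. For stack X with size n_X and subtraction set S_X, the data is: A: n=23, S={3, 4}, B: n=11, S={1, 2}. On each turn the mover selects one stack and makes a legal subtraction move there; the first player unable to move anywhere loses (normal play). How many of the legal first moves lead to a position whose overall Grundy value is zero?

2

Stack A, S = {3, 4}:
n :  0  1  2  3  4  5  6  7  8  9 10 11 12 13 14 15 16 17 18 19 20 21 22 23
G :  0  0  0  1  1  1  2  0  0  0  1  1  1  2  0  0  0  1  1  1  2  0  0  0
G_A(23) = 0.
Stack B, S = {1, 2}:
n :  0  1  2  3  4  5  6  7  8  9 10 11
G :  0  1  2  0  1  2  0  1  2  0  1  2
G_B(11) = 2.
Combined Grundy value = 0 ⊕ 2 = 2.
A winning move leaves total XOR = 0, i.e. changes one component's Grundy value g to g ⊕ X where X is the current total.
Stack A: need g' = 0⊕2 = 2. Options: 23−3→G=2, 23−4→G=1. Hits: 1.
Stack B: need g' = 2⊕2 = 0. Options: 11−1→G=1, 11−2→G=0. Hits: 1.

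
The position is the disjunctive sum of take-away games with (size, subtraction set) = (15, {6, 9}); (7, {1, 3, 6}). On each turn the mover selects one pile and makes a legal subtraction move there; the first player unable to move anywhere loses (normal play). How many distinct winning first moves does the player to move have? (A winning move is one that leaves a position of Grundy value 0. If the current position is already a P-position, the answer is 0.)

1

Pile A, S = {6, 9}:
n :  0  1  2  3  4  5  6  7  8  9 10 11 12 13 14 15
G :  0  0  0  0  0  0  1  1  1  1  1  1  2  2  2  0
G_A(15) = 0.
Pile B, S = {1, 3, 6}:
n : 0 1 2 3 4 5 6 7
G : 0 1 0 1 0 1 2 3
G_B(7) = 3.
Combined Grundy value = 0 ⊕ 3 = 3.
A winning move leaves total XOR = 0, i.e. changes one component's Grundy value g to g ⊕ X where X is the current total.
Pile A: need g' = 0⊕3 = 3. Options: 15−6→G=1, 15−9→G=1. Hits: 0.
Pile B: need g' = 3⊕3 = 0. Options: 7−1→G=2, 7−3→G=0, 7−6→G=1. Hits: 1.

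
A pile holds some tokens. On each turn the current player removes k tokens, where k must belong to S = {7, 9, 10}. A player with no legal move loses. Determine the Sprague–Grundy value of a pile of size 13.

1

n :  0  1  2  3  4  5  6  7  8  9 10 11 12 13
G :  0  0  0  0  0  0  0  1  1  1  1  1  1  1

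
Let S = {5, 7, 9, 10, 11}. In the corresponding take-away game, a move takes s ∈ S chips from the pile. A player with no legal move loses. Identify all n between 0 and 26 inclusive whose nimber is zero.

0, 1, 2, 3, 4, 16, 17, 18, 19, 20

n :  0  1  2  3  4  5  6  7  8  9 10 11 12 13 14 15 16 17 18 19 20 21 22 23 24 25 26
G :  0  0  0  0  0  1  1  1  1  1  2  2  2  2  2  3  0  0  0  0  0  1  1  1  1  1  2
P-positions are exactly the n with G(n) = 0.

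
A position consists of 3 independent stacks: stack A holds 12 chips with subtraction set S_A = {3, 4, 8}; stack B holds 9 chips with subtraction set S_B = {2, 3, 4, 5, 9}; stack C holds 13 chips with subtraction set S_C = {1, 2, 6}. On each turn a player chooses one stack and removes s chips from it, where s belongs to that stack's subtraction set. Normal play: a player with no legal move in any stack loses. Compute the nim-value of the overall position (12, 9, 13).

2

Stack A, S = {3, 4, 8}:
G(0) = 0
G(1) = mex{} = 0
G(2) = mex{} = 0
G(3) = mex{0} = 1
G(4) = mex{0,0} = 1
G(5) = mex{0,0} = 1
G(6) = mex{1,0} = 2
G(7) = mex{1,1} = 0
G(8) = mex{1,1,0} = 2
G(9) = mex{2,1,0} = 3
G(10) = mex{0,2,0} = 1
G(11) = mex{2,0,1} = 3
G(12) = mex{3,2,1} = 0
G_A(12) = 0.
Stack B, S = {2, 3, 4, 5, 9}:
n : 0 1 2 3 4 5 6 7 8 9
G : 0 0 1 1 2 2 3 0 0 1
G_B(9) = 1.
Stack C, S = {1, 2, 6}:
G(0) = 0
G(1) = mex{0} = 1
G(2) = mex{1,0} = 2
G(3) = mex{2,1} = 0
G(4) = mex{0,2} = 1
G(5) = mex{1,0} = 2
G(6) = mex{2,1,0} = 3
G(7) = mex{3,2,1} = 0
G(8) = mex{0,3,2} = 1
G(9) = mex{1,0,0} = 2
G(10) = mex{2,1,1} = 0
G(11) = mex{0,2,2} = 1
G(12) = mex{1,0,3} = 2
G(13) = mex{2,1,0} = 3
G_C(13) = 3.
Combined Grundy value = 0 ⊕ 1 ⊕ 3 = 2.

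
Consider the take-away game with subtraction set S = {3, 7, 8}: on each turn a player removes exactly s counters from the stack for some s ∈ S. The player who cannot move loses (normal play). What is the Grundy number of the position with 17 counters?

0

G(0) = 0
G(1) = mex{} = 0
G(2) = mex{} = 0
G(3) = mex{0} = 1
G(4) = mex{0} = 1
G(5) = mex{0} = 1
G(6) = mex{1} = 0
G(7) = mex{1,0} = 2
G(8) = mex{1,0,0} = 2
G(9) = mex{0,0,0} = 1
G(10) = mex{2,1,0} = 3
G(11) = mex{2,1,1} = 0
G(12) = mex{1,1,1} = 0
G(13) = mex{3,0,1} = 2
G(14) = mex{0,2,0} = 1
G(15) = mex{0,2,2} = 1
G(16) = mex{2,1,2} = 0
G(17) = mex{1,3,1} = 0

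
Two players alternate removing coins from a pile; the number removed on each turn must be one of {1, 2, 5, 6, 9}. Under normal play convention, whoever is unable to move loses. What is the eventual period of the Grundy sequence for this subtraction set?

n :  0  1  2  3  4  5  6  7  8  9 10 11 12 13 14 15 16 17
G :  0  1  2  0  1  2  3  0  1  2  0  1  2  3  0  1  2  0
G(n+7) = G(n) holds for n = 0,…,8 (a full window of length max(S) = 9), so the sequence is purely periodic with period 7.

7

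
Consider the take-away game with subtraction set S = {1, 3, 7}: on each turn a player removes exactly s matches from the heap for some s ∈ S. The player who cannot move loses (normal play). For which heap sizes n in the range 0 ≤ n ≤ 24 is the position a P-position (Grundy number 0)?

n :  0  1  2  3  4  5  6  7  8  9 10 11 12 13 14 15 16 17 18 19 20 21 22 23 24
G :  0  1  0  1  0  1  0  1  0  1  0  1  0  1  0  1  0  1  0  1  0  1  0  1  0
P-positions are exactly the n with G(n) = 0.

0, 2, 4, 6, 8, 10, 12, 14, 16, 18, 20, 22, 24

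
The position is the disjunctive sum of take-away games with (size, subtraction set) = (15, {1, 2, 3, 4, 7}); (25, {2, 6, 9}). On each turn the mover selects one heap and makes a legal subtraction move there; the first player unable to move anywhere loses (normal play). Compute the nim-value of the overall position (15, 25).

1

Heap A, S = {1, 2, 3, 4, 7}:
G(0) = 0
G(1) = mex{0} = 1
G(2) = mex{1,0} = 2
G(3) = mex{2,1,0} = 3
G(4) = mex{3,2,1,0} = 4
G(5) = mex{4,3,2,1} = 0
G(6) = mex{0,4,3,2} = 1
G(7) = mex{1,0,4,3,0} = 2
G(8) = mex{2,1,0,4,1} = 3
G(9) = mex{3,2,1,0,2} = 4
G(10) = mex{4,3,2,1,3} = 0
G(11) = mex{0,4,3,2,4} = 1
G(12) = mex{1,0,4,3,0} = 2
G(13) = mex{2,1,0,4,1} = 3
G(14) = mex{3,2,1,0,2} = 4
G(15) = mex{4,3,2,1,3} = 0
G_A(15) = 0.
Heap B, S = {2, 6, 9}:
G(0) = 0
G(1) = mex{} = 0
G(2) = mex{0} = 1
G(3) = mex{0} = 1
G(4) = mex{1} = 0
G(5) = mex{1} = 0
G(6) = mex{0,0} = 1
G(7) = mex{0,0} = 1
G(8) = mex{1,1} = 0
G(9) = mex{1,1,0} = 2
G(10) = mex{0,0,0} = 1
G(11) = mex{2,0,1} = 3
G(12) = mex{1,1,1} = 0
G(13) = mex{3,1,0} = 2
G(14) = mex{0,0,0} = 1
G(15) = mex{2,2,1} = 0
G(16) = mex{1,1,1} = 0
G(17) = mex{0,3,0} = 1
G(18) = mex{0,0,2} = 1
G(19) = mex{1,2,1} = 0
G(20) = mex{1,1,3} = 0
G(21) = mex{0,0,0} = 1
G(22) = mex{0,0,2} = 1
G(23) = mex{1,1,1} = 0
G(24) = mex{1,1,0} = 2
G(25) = mex{0,0,0} = 1
G_B(25) = 1.
Combined Grundy value = 0 ⊕ 1 = 1.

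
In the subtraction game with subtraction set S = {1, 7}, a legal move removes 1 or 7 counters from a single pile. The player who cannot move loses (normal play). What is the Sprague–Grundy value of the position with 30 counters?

0

G(0) = 0
G(1) = mex{0} = 1
G(2) = mex{1} = 0
G(3) = mex{0} = 1
G(4) = mex{1} = 0
G(5) = mex{0} = 1
G(6) = mex{1} = 0
G(7) = mex{0,0} = 1
G(8) = mex{1,1} = 0
G(9) = mex{0,0} = 1
G(10) = mex{1,1} = 0
G(11) = mex{0,0} = 1
G(12) = mex{1,1} = 0
G(13) = mex{0,0} = 1
G(14) = mex{1,1} = 0
G(15) = mex{0,0} = 1
G(16) = mex{1,1} = 0
G(17) = mex{0,0} = 1
G(18) = mex{1,1} = 0
G(19) = mex{0,0} = 1
G(20) = mex{1,1} = 0
G(21) = mex{0,0} = 1
G(22) = mex{1,1} = 0
G(23) = mex{0,0} = 1
G(24) = mex{1,1} = 0
G(25) = mex{0,0} = 1
G(26) = mex{1,1} = 0
G(27) = mex{0,0} = 1
G(28) = mex{1,1} = 0
G(29) = mex{0,0} = 1
G(30) = mex{1,1} = 0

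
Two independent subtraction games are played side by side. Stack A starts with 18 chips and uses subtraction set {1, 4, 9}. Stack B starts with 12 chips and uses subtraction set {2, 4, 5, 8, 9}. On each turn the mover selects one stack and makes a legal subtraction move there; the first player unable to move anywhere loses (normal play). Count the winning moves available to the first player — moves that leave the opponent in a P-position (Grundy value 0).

Stack A, S = {1, 4, 9}:
n :  0  1  2  3  4  5  6  7  8  9 10 11 12 13 14 15 16 17 18
G :  0  1  0  1  2  0  1  0  1  2  0  1  0  1  2  0  1  0  1
G_A(18) = 1.
Stack B, S = {2, 4, 5, 8, 9}:
n :  0  1  2  3  4  5  6  7  8  9 10 11 12
G :  0  0  1  1  2  2  3  0  4  1  5  2  3
G_B(12) = 3.
Combined Grundy value = 1 ⊕ 3 = 2.
A winning move leaves total XOR = 0, i.e. changes one component's Grundy value g to g ⊕ X where X is the current total.
Stack A: need g' = 1⊕2 = 3. Options: 18−1→G=0, 18−4→G=2, 18−9→G=2. Hits: 0.
Stack B: need g' = 3⊕2 = 1. Options: 12−2→G=5, 12−4→G=4, 12−5→G=0, 12−8→G=2, 12−9→G=1. Hits: 1.

1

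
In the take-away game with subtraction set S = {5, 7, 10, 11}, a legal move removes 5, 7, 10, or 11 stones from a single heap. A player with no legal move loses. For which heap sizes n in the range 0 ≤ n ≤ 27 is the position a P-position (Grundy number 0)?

0, 1, 2, 3, 4, 16, 17, 18, 19, 20

n :  0  1  2  3  4  5  6  7  8  9 10 11 12 13 14 15 16 17 18 19 20 21 22 23 24 25 26 27
G :  0  0  0  0  0  1  1  1  1  1  2  2  2  2  2  3  0  0  0  0  0  1  1  1  1  1  2  2
P-positions are exactly the n with G(n) = 0.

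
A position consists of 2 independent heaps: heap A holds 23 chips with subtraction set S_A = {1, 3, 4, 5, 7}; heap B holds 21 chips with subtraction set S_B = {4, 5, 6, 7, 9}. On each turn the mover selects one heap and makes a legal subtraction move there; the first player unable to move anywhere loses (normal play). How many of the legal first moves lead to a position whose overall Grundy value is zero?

3

Heap A, S = {1, 3, 4, 5, 7}:
G(0) = 0
G(1) = mex{0} = 1
G(2) = mex{1} = 0
G(3) = mex{0,0} = 1
G(4) = mex{1,1,0} = 2
G(5) = mex{2,0,1,0} = 3
G(6) = mex{3,1,0,1} = 2
G(7) = mex{2,2,1,0,0} = 3
G(8) = mex{3,3,2,1,1} = 0
G(9) = mex{0,2,3,2,0} = 1
G(10) = mex{1,3,2,3,1} = 0
G(11) = mex{0,0,3,2,2} = 1
G(12) = mex{1,1,0,3,3} = 2
G(13) = mex{2,0,1,0,2} = 3
G(14) = mex{3,1,0,1,3} = 2
G(15) = mex{2,2,1,0,0} = 3
G(16) = mex{3,3,2,1,1} = 0
G(17) = mex{0,2,3,2,0} = 1
G(18) = mex{1,3,2,3,1} = 0
G(19) = mex{0,0,3,2,2} = 1
G(20) = mex{1,1,0,3,3} = 2
G(21) = mex{2,0,1,0,2} = 3
G(22) = mex{3,1,0,1,3} = 2
G(23) = mex{2,2,1,0,0} = 3
G_A(23) = 3.
Heap B, S = {4, 5, 6, 7, 9}:
n :  0  1  2  3  4  5  6  7  8  9 10 11 12 13 14 15 16 17 18 19 20 21
G :  0  0  0  0  1  1  1  1  2  2  2  2  3  0  0  0  0  1  1  1  1  2
G_B(21) = 2.
Combined Grundy value = 3 ⊕ 2 = 1.
A winning move leaves total XOR = 0, i.e. changes one component's Grundy value g to g ⊕ X where X is the current total.
Heap A: need g' = 3⊕1 = 2. Options: 23−1→G=2, 23−3→G=2, 23−4→G=1, 23−5→G=0, 23−7→G=0. Hits: 2.
Heap B: need g' = 2⊕1 = 3. Options: 21−4→G=1, 21−5→G=0, 21−6→G=0, 21−7→G=0, 21−9→G=3. Hits: 1.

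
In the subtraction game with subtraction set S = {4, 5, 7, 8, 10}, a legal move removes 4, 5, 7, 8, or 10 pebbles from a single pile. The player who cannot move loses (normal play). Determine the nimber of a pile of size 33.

1

n :  0  1  2  3  4  5  6  7  8  9 10 11 12 13 14 15 16 17 18 19 20 21 22 23 24 25 26 27 28 29 30 31 32 33
G :  0  0  0  0  1  1  1  1  2  2  2  2  3  3  0  0  0  0  1  1  1  1  2  2  2  2  3  3  0  0  0  0  1  1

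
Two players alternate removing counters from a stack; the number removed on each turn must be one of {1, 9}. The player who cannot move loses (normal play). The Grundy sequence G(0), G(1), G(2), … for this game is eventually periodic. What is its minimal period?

2

G(0) = 0
G(1) = mex{0} = 1
G(2) = mex{1} = 0
G(3) = mex{0} = 1
G(4) = mex{1} = 0
G(5) = mex{0} = 1
G(6) = mex{1} = 0
G(7) = mex{0} = 1
G(8) = mex{1} = 0
G(9) = mex{0,0} = 1
G(10) = mex{1,1} = 0
G(11) = mex{0,0} = 1
G(12) = mex{1,1} = 0
G(13) = mex{0,0} = 1
G(14) = mex{1,1} = 0
G(n+2) = G(n) holds for n = 0,…,8 (a full window of length max(S) = 9), so the sequence is purely periodic with period 2.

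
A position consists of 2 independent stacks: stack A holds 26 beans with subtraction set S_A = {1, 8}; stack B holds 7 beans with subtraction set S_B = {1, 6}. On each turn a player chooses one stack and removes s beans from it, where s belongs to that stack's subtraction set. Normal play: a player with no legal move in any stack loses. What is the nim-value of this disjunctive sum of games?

2

Stack A, S = {1, 8}:
G(0) = 0
G(1) = mex{0} = 1
G(2) = mex{1} = 0
G(3) = mex{0} = 1
G(4) = mex{1} = 0
G(5) = mex{0} = 1
G(6) = mex{1} = 0
G(7) = mex{0} = 1
G(8) = mex{1,0} = 2
G(9) = mex{2,1} = 0
G(10) = mex{0,0} = 1
G(11) = mex{1,1} = 0
G(12) = mex{0,0} = 1
G(13) = mex{1,1} = 0
G(14) = mex{0,0} = 1
G(15) = mex{1,1} = 0
G(16) = mex{0,2} = 1
G(17) = mex{1,0} = 2
G(18) = mex{2,1} = 0
G(19) = mex{0,0} = 1
G(20) = mex{1,1} = 0
G(21) = mex{0,0} = 1
G(22) = mex{1,1} = 0
G(23) = mex{0,0} = 1
G(24) = mex{1,1} = 0
G(25) = mex{0,2} = 1
G(26) = mex{1,0} = 2
G_A(26) = 2.
Stack B, S = {1, 6}:
G(0) = 0
G(1) = mex{0} = 1
G(2) = mex{1} = 0
G(3) = mex{0} = 1
G(4) = mex{1} = 0
G(5) = mex{0} = 1
G(6) = mex{1,0} = 2
G(7) = mex{2,1} = 0
G_B(7) = 0.
Combined Grundy value = 2 ⊕ 0 = 2.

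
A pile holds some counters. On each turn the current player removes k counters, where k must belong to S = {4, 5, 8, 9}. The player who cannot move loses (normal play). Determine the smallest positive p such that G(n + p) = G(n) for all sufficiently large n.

G(0) = 0
G(1) = mex{} = 0
G(2) = mex{} = 0
G(3) = mex{} = 0
G(4) = mex{0} = 1
G(5) = mex{0,0} = 1
G(6) = mex{0,0} = 1
G(7) = mex{0,0} = 1
G(8) = mex{1,0,0} = 2
G(9) = mex{1,1,0,0} = 2
G(10) = mex{1,1,0,0} = 2
G(11) = mex{1,1,0,0} = 2
G(12) = mex{2,1,1,0} = 3
G(13) = mex{2,2,1,1} = 0
G(14) = mex{2,2,1,1} = 0
G(15) = mex{2,2,1,1} = 0
G(16) = mex{3,2,2,1} = 0
G(17) = mex{0,3,2,2} = 1
G(18) = mex{0,0,2,2} = 1
G(19) = mex{0,0,2,2} = 1
G(20) = mex{0,0,3,2} = 1
G(21) = mex{1,0,0,3} = 2
G(22) = mex{1,1,0,0} = 2
G(23) = mex{1,1,0,0} = 2
G(24) = mex{1,1,0,0} = 2
G(25) = mex{2,1,1,0} = 3
G(26) = mex{2,2,1,1} = 0
G(27) = mex{2,2,1,1} = 0
G(n+13) = G(n) holds for n = 0,…,8 (a full window of length max(S) = 9), so the sequence is purely periodic with period 13.

13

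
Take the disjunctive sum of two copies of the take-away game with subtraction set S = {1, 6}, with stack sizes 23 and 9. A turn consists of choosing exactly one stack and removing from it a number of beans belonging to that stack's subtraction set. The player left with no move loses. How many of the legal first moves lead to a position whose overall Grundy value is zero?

0

All stacks use S = {1, 6}:
G(0) = 0
G(1) = mex{0} = 1
G(2) = mex{1} = 0
G(3) = mex{0} = 1
G(4) = mex{1} = 0
G(5) = mex{0} = 1
G(6) = mex{1,0} = 2
G(7) = mex{2,1} = 0
G(8) = mex{0,0} = 1
G(9) = mex{1,1} = 0
G(10) = mex{0,0} = 1
G(11) = mex{1,1} = 0
G(12) = mex{0,2} = 1
G(13) = mex{1,0} = 2
G(14) = mex{2,1} = 0
G(15) = mex{0,0} = 1
G(16) = mex{1,1} = 0
G(17) = mex{0,0} = 1
G(18) = mex{1,1} = 0
G(19) = mex{0,2} = 1
G(20) = mex{1,0} = 2
G(21) = mex{2,1} = 0
G(22) = mex{0,0} = 1
G(23) = mex{1,1} = 0
Stack A: G(23) = 0.
Stack B: G(9) = 0.
Combined Grundy value = 0 ⊕ 0 = 0.
A winning move leaves total XOR = 0, i.e. changes one component's Grundy value g to g ⊕ X where X is the current total.
Stack A: target g' = 0⊕0 = 0, but every legal move changes the Grundy value (mex property), so 0 moves.
Stack B: target g' = 0⊕0 = 0, but every legal move changes the Grundy value (mex property), so 0 moves.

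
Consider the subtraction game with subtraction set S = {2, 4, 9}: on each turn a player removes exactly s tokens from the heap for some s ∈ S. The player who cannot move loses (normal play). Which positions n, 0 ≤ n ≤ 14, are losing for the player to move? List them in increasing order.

n :  0  1  2  3  4  5  6  7  8  9 10 11 12 13 14
G :  0  0  1  1  2  2  0  0  1  1  2  2  0  0  1
P-positions are exactly the n with G(n) = 0.

0, 1, 6, 7, 12, 13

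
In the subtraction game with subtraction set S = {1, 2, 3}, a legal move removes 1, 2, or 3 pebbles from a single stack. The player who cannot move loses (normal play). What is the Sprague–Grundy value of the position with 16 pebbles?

0

G(0) = 0
G(1) = mex{0} = 1
G(2) = mex{1,0} = 2
G(3) = mex{2,1,0} = 3
G(4) = mex{3,2,1} = 0
G(5) = mex{0,3,2} = 1
G(6) = mex{1,0,3} = 2
G(7) = mex{2,1,0} = 3
G(8) = mex{3,2,1} = 0
G(9) = mex{0,3,2} = 1
G(10) = mex{1,0,3} = 2
G(11) = mex{2,1,0} = 3
G(12) = mex{3,2,1} = 0
G(13) = mex{0,3,2} = 1
G(14) = mex{1,0,3} = 2
G(15) = mex{2,1,0} = 3
G(16) = mex{3,2,1} = 0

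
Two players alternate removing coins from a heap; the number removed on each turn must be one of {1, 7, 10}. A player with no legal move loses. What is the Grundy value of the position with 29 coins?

2

G(0) = 0
G(1) = mex{0} = 1
G(2) = mex{1} = 0
G(3) = mex{0} = 1
G(4) = mex{1} = 0
G(5) = mex{0} = 1
G(6) = mex{1} = 0
G(7) = mex{0,0} = 1
G(8) = mex{1,1} = 0
G(9) = mex{0,0} = 1
G(10) = mex{1,1,0} = 2
G(11) = mex{2,0,1} = 3
G(12) = mex{3,1,0} = 2
G(13) = mex{2,0,1} = 3
G(14) = mex{3,1,0} = 2
G(15) = mex{2,0,1} = 3
G(16) = mex{3,1,0} = 2
G(17) = mex{2,2,1} = 0
G(18) = mex{0,3,0} = 1
G(19) = mex{1,2,1} = 0
G(20) = mex{0,3,2} = 1
G(21) = mex{1,2,3} = 0
G(22) = mex{0,3,2} = 1
G(23) = mex{1,2,3} = 0
G(24) = mex{0,0,2} = 1
G(25) = mex{1,1,3} = 0
G(26) = mex{0,0,2} = 1
G(27) = mex{1,1,0} = 2
G(28) = mex{2,0,1} = 3
G(29) = mex{3,1,0} = 2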